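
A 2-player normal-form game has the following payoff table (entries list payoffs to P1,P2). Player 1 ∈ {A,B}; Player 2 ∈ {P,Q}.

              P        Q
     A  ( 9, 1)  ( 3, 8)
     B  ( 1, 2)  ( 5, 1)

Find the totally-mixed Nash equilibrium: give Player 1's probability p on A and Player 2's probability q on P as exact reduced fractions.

(p,q) = (1/8, 1/5)

P1 indiff ⇒ q·9+(1-q)·3 = q·1+(1-q)·5 ⇒ q(8) = (1-q)(2) ⇒ q = 1/5
P2 indiff ⇒ p·1+(1-p)·2 = p·8+(1-p)·1 ⇒ p(-7) = (1-p)(-1) ⇒ p = 1/8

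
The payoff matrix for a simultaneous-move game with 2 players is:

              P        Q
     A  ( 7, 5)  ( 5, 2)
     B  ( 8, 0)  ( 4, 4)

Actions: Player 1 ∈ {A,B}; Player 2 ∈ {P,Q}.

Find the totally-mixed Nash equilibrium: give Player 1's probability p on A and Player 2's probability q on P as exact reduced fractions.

P1 indiff ⇒ q·7+(1-q)·5 = q·8+(1-q)·4 ⇒ q(-1) = (1-q)(-1) ⇒ q = 1/2
P2 indiff ⇒ p·5+(1-p)·0 = p·2+(1-p)·4 ⇒ p(3) = (1-p)(4) ⇒ p = 4/7

(p,q) = (4/7, 1/2)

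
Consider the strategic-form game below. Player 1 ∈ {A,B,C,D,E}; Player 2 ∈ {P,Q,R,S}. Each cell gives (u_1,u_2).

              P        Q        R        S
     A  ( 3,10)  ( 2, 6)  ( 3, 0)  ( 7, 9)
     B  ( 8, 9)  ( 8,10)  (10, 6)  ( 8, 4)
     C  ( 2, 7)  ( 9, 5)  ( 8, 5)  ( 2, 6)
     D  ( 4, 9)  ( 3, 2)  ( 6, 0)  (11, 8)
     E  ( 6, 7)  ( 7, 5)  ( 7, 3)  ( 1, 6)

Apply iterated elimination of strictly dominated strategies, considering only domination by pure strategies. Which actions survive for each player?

P1 drop A (B beats it: P:8>3 Q:8>2 R:10>3 S:8>7)
P1 drop E (B beats it: P:8>6 Q:8>7 R:10>7 S:8>1)
P2 drop R (P beats it: B:9>6 C:7>5 D:9>0)
P2 drop S (P beats it: B:9>4 C:7>6 D:9>8)
P1 drop D (B beats it: P:8>4 Q:8>3)
P1→{B,C} P2→{P,Q}

Remaining: P1:{B,C} P2:{P,Q}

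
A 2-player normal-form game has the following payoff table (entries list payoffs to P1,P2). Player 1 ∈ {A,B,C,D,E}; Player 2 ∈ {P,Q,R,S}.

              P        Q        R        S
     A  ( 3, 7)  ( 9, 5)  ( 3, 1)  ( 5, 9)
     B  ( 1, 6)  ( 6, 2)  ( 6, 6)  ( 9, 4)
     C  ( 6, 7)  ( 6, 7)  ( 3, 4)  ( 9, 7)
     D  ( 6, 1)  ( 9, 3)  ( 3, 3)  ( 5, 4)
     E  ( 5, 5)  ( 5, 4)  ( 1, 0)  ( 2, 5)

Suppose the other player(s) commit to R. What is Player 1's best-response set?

BR_1 = {B}

u_1(A vs R) = 3
u_1(B vs R) = 6
u_1(C vs R) = 3
u_1(D vs R) = 3
u_1(E vs R) = 1
max payoff 6 at {B}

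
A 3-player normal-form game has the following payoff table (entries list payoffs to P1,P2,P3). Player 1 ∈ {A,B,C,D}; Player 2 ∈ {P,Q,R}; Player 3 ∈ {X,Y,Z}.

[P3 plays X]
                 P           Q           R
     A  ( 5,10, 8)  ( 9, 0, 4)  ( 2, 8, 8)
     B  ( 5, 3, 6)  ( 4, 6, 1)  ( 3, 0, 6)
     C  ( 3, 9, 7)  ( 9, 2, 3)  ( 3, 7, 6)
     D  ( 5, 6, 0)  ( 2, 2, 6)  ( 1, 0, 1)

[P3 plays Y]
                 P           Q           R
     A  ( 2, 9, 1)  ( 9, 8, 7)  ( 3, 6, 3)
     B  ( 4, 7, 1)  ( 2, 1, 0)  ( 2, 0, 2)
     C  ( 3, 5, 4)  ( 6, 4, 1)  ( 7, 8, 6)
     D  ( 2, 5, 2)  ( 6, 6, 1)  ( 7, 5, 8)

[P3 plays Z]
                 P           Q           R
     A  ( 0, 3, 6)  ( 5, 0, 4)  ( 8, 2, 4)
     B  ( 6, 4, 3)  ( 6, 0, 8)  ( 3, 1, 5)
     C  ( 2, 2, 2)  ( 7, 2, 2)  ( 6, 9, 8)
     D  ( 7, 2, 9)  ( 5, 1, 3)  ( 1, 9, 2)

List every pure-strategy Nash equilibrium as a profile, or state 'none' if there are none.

(A,P,X): NE
(A,P,Y): not NE [P1→B gives 4>2; P3→X gives 8>1]
(A,P,Z): not NE [P1→D gives 7>0; P3→X gives 8>6]
(A,Q,X): not NE [P2→P gives 10>0; P3→Y gives 7>4]
(A,Q,Y): not NE [P2→P gives 9>8]
(A,Q,Z): not NE [P1→C gives 7>5; P2→P gives 3>0; P3→Y gives 7>4]
(A,R,X): not NE [P1→C gives 3>2; P2→P gives 10>8]
(A,R,Y): not NE [P1→D gives 7>3; P2→P gives 9>6; P3→X gives 8>3]
(A,R,Z): not NE [P2→P gives 3>2; P3→X gives 8>4]
(B,P,X): not NE [P2→Q gives 6>3]
(B,P,Y): not NE [P3→X gives 6>1]
(B,P,Z): not NE [P1→D gives 7>6; P3→X gives 6>3]
(B,Q,X): not NE [P1→C gives 9>4; P3→Z gives 8>1]
(B,Q,Y): not NE [P1→A gives 9>2; P2→P gives 7>1; P3→Z gives 8>0]
(B,Q,Z): not NE [P1→C gives 7>6; P2→P gives 4>0]
(B,R,X): not NE [P2→Q gives 6>0]
(B,R,Y): not NE [P1→D gives 7>2; P2→P gives 7>0; P3→X gives 6>2]
(B,R,Z): not NE [P1→A gives 8>3; P2→P gives 4>1; P3→X gives 6>5]
(C,P,X): not NE [P1→D gives 5>3]
(C,P,Y): not NE [P1→B gives 4>3; P2→R gives 8>5; P3→X gives 7>4]
(C,P,Z): not NE [P1→D gives 7>2; P2→R gives 9>2; P3→X gives 7>2]
(C,Q,X): not NE [P2→P gives 9>2]
(C,Q,Y): not NE [P1→A gives 9>6; P2→R gives 8>4; P3→X gives 3>1]
(C,Q,Z): not NE [P2→R gives 9>2; P3→X gives 3>2]
(C,R,X): not NE [P2→P gives 9>7; P3→Z gives 8>6]
(C,R,Y): not NE [P3→Z gives 8>6]
(C,R,Z): not NE [P1→A gives 8>6]
(D,P,X): not NE [P3→Z gives 9>0]
(D,P,Y): not NE [P1→B gives 4>2; P2→Q gives 6>5; P3→Z gives 9>2]
(D,P,Z): not NE [P2→R gives 9>2]
(D,Q,X): not NE [P1→C gives 9>2; P2→P gives 6>2]
(D,Q,Y): not NE [P1→A gives 9>6; P3→X gives 6>1]
(D,Q,Z): not NE [P1→C gives 7>5; P2→R gives 9>1; P3→X gives 6>3]
(D,R,X): not NE [P1→C gives 3>1; P2→P gives 6>0; P3→Y gives 8>1]
(D,R,Y): not NE [P2→Q gives 6>5]
(D,R,Z): not NE [P1→A gives 8>1; P3→Y gives 8>2]

Nash profiles: (A,P,X)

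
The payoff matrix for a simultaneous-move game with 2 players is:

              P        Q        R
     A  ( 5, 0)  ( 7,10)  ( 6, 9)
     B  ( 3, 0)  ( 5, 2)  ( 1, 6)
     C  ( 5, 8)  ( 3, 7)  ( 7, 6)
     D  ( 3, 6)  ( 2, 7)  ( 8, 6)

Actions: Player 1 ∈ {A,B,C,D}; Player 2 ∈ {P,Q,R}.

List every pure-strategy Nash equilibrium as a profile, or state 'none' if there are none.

NE set: (A,Q), (C,P)

(A,P): not NE [P2→Q gives 10>0]
(A,Q): NE
(A,R): not NE [P1→D gives 8>6; P2→Q gives 10>9]
(B,P): not NE [P1→C gives 5>3; P2→R gives 6>0]
(B,Q): not NE [P1→A gives 7>5; P2→R gives 6>2]
(B,R): not NE [P1→D gives 8>1]
(C,P): NE
(C,Q): not NE [P1→A gives 7>3; P2→P gives 8>7]
(C,R): not NE [P1→D gives 8>7; P2→P gives 8>6]
(D,P): not NE [P1→C gives 5>3; P2→Q gives 7>6]
(D,Q): not NE [P1→A gives 7>2]
(D,R): not NE [P2→Q gives 7>6]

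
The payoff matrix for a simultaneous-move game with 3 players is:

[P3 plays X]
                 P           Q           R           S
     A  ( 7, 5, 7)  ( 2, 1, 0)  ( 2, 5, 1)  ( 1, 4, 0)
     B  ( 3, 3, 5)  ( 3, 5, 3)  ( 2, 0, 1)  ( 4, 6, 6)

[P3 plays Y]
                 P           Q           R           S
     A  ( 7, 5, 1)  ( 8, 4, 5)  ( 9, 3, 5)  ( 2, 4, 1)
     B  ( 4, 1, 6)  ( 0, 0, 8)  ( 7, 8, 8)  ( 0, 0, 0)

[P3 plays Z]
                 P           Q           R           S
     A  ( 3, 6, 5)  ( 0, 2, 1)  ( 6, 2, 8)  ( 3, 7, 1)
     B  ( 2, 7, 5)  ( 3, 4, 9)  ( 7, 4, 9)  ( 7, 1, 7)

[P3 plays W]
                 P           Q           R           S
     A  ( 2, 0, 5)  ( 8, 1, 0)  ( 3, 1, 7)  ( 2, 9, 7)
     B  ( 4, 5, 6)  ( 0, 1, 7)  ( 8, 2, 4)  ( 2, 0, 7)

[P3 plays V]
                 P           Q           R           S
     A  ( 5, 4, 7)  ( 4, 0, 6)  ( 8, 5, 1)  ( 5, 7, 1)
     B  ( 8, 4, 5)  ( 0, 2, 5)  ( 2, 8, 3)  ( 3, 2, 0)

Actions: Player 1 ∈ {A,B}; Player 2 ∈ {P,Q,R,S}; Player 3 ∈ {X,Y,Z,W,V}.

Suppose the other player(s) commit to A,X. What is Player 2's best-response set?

BR_2 = {P,R}

u_2(P vs A,X) = 5
u_2(Q vs A,X) = 1
u_2(R vs A,X) = 5
u_2(S vs A,X) = 4
max payoff 5 at {P,R}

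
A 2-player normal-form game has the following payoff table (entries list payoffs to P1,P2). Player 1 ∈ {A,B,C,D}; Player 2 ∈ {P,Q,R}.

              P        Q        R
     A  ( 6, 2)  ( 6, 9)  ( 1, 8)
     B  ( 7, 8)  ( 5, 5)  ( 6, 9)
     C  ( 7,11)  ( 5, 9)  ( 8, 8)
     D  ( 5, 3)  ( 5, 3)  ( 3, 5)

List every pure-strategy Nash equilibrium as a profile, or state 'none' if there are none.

Nash profiles: (A,Q), (C,P)

(A,P): not NE [P1→C gives 7>6; P2→Q gives 9>2]
(A,Q): NE
(A,R): not NE [P1→C gives 8>1; P2→Q gives 9>8]
(B,P): not NE [P2→R gives 9>8]
(B,Q): not NE [P1→A gives 6>5; P2→R gives 9>5]
(B,R): not NE [P1→C gives 8>6]
(C,P): NE
(C,Q): not NE [P1→A gives 6>5; P2→P gives 11>9]
(C,R): not NE [P2→P gives 11>8]
(D,P): not NE [P1→C gives 7>5; P2→R gives 5>3]
(D,Q): not NE [P1→A gives 6>5; P2→R gives 5>3]
(D,R): not NE [P1→C gives 8>3]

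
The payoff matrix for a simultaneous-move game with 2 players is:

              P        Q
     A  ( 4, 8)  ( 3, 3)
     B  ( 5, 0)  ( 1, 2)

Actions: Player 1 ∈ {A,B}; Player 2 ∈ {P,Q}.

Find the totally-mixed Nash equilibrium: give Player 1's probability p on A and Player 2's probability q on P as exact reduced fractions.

P1 indiff ⇒ q·4+(1-q)·3 = q·5+(1-q)·1 ⇒ q(-1) = (1-q)(-2) ⇒ q = 2/3
P2 indiff ⇒ p·8+(1-p)·0 = p·3+(1-p)·2 ⇒ p(5) = (1-p)(2) ⇒ p = 2/7

P1 mixes 2/7 on A; P2 mixes 2/3 on P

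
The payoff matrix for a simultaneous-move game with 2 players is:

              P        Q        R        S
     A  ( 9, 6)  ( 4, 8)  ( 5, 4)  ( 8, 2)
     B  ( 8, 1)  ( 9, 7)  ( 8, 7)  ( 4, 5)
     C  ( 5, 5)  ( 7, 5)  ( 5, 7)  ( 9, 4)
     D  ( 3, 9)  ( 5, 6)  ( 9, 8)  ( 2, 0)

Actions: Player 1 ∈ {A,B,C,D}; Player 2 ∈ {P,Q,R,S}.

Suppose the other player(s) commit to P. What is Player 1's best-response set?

u_1(A vs P) = 9
u_1(B vs P) = 8
u_1(C vs P) = 5
u_1(D vs P) = 3
max payoff 9 at {A}

argmax u_1 = {A}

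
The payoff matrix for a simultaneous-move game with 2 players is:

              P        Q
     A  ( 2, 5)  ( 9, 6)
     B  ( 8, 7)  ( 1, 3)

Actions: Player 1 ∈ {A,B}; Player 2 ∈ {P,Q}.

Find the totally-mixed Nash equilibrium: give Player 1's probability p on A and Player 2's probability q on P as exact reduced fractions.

P1 indiff ⇒ q·2+(1-q)·9 = q·8+(1-q)·1 ⇒ q(-6) = (1-q)(-8) ⇒ q = 4/7
P2 indiff ⇒ p·5+(1-p)·7 = p·6+(1-p)·3 ⇒ p(-1) = (1-p)(-4) ⇒ p = 4/5

P1 mixes 4/5 on A; P2 mixes 4/7 on P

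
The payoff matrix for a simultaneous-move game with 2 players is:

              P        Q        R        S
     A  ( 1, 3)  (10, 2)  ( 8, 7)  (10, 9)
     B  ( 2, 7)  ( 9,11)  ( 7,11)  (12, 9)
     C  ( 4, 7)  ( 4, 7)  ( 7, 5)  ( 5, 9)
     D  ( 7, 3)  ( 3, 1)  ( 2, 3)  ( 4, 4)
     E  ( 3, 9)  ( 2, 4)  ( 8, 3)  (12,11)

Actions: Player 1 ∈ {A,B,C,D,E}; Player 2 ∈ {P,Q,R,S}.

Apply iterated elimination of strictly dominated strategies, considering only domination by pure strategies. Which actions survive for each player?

P2 drop P (S beats it: A:9>3 B:9>7 C:9>7 D:4>3 E:11>9)
P1 drop C (A beats it: Q:10>4 R:8>7 S:10>5)
P1 drop D (A beats it: Q:10>3 R:8>2 S:10>4)
P1→{A,B,E} P2→{Q,R,S}

Survivors P1:{A,B,E} P2:{Q,R,S}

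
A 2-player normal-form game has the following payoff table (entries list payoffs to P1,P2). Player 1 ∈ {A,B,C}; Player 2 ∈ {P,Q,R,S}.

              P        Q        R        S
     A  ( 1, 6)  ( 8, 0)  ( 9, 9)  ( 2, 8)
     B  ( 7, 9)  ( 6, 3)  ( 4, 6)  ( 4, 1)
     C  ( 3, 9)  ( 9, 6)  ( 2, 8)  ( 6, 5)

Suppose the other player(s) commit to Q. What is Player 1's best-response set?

u_1(A vs Q) = 8
u_1(B vs Q) = 6
u_1(C vs Q) = 9
max payoff 9 at {C}

P1 best: {C}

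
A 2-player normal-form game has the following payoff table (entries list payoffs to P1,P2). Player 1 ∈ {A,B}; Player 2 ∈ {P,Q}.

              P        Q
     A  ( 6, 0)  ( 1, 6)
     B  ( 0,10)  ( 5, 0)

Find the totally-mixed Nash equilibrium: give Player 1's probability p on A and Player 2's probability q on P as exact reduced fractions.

P1 indiff ⇒ q·6+(1-q)·1 = q·0+(1-q)·5 ⇒ q(6) = (1-q)(4) ⇒ q = 2/5
P2 indiff ⇒ p·0+(1-p)·10 = p·6+(1-p)·0 ⇒ p(-6) = (1-p)(-10) ⇒ p = 5/8

P1 mixes 5/8 on A; P2 mixes 2/5 on P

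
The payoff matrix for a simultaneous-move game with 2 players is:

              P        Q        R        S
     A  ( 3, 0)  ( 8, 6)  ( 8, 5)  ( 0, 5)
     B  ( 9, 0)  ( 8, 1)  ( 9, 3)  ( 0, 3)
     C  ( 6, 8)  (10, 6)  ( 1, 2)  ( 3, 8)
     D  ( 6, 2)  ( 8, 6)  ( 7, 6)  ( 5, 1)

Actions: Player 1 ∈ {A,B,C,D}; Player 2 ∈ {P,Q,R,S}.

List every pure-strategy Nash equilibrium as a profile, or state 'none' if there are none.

(A,P): not NE [P1→B gives 9>3; P2→Q gives 6>0]
(A,Q): not NE [P1→C gives 10>8]
(A,R): not NE [P1→B gives 9>8; P2→Q gives 6>5]
(A,S): not NE [P1→D gives 5>0; P2→Q gives 6>5]
(B,P): not NE [P2→S gives 3>0]
(B,Q): not NE [P1→C gives 10>8; P2→S gives 3>1]
(B,R): NE
(B,S): not NE [P1→D gives 5>0]
(C,P): not NE [P1→B gives 9>6]
(C,Q): not NE [P2→S gives 8>6]
(C,R): not NE [P1→B gives 9>1; P2→S gives 8>2]
(C,S): not NE [P1→D gives 5>3]
(D,P): not NE [P1→B gives 9>6; P2→R gives 6>2]
(D,Q): not NE [P1→C gives 10>8]
(D,R): not NE [P1→B gives 9>7]
(D,S): not NE [P2→R gives 6>1]

NE set: (B,R)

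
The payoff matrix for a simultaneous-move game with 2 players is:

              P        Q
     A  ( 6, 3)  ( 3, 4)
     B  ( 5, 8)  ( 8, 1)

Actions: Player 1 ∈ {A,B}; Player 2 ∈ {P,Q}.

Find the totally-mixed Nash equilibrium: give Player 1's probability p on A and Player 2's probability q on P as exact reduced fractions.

P1 mixes 7/8 on A; P2 mixes 5/6 on P

P1 indiff ⇒ q·6+(1-q)·3 = q·5+(1-q)·8 ⇒ q(1) = (1-q)(5) ⇒ q = 5/6
P2 indiff ⇒ p·3+(1-p)·8 = p·4+(1-p)·1 ⇒ p(-1) = (1-p)(-7) ⇒ p = 7/8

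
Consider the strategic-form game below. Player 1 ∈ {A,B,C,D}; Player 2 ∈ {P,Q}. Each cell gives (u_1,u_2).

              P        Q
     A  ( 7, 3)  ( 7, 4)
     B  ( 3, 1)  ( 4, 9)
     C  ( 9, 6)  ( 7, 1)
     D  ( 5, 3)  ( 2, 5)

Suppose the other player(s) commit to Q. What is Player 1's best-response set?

u_1(A vs Q) = 7
u_1(B vs Q) = 4
u_1(C vs Q) = 7
u_1(D vs Q) = 2
max payoff 7 at {A,C}

argmax u_1 = {A,C}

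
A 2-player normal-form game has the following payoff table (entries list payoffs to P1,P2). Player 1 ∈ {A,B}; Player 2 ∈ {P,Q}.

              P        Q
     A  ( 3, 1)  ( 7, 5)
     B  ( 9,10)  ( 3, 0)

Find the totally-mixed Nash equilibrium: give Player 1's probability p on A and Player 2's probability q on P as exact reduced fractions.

P1 indiff ⇒ q·3+(1-q)·7 = q·9+(1-q)·3 ⇒ q(-6) = (1-q)(-4) ⇒ q = 2/5
P2 indiff ⇒ p·1+(1-p)·10 = p·5+(1-p)·0 ⇒ p(-4) = (1-p)(-10) ⇒ p = 5/7

(p,q) = (5/7, 2/5)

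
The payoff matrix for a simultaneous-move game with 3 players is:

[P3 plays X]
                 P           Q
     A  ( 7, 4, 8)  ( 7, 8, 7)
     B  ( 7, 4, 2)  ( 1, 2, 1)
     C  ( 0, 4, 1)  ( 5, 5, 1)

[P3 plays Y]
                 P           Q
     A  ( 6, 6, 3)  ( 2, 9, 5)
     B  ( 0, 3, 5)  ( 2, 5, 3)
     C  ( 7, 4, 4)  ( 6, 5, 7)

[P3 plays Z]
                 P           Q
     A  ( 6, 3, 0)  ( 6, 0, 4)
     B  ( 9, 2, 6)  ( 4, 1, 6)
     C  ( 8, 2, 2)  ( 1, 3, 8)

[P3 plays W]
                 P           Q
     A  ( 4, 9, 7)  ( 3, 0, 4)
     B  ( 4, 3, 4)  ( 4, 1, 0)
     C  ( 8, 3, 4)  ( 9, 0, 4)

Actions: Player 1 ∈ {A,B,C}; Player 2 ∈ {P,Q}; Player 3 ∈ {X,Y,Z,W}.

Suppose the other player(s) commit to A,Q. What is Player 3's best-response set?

u_3(X vs A,Q) = 7
u_3(Y vs A,Q) = 5
u_3(Z vs A,Q) = 4
u_3(W vs A,Q) = 4
max payoff 7 at {X}

BR_3 = {X}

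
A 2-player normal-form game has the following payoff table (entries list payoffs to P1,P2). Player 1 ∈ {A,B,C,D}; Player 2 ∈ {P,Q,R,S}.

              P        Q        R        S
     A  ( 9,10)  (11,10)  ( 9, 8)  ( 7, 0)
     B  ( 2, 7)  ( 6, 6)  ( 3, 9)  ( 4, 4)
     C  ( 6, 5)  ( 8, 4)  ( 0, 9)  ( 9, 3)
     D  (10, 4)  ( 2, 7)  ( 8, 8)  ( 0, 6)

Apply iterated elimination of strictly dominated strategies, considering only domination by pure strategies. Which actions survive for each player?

IESDS → P1:{A,D} P2:{P,Q,R}

P1 drop B (A beats it: P:9>2 Q:11>6 R:9>3 S:7>4)
P2 drop S (Q beats it: A:10>0 C:4>3 D:7>6)
P1 drop C (A beats it: P:9>6 Q:11>8 R:9>0)
P1→{A,D} P2→{P,Q,R}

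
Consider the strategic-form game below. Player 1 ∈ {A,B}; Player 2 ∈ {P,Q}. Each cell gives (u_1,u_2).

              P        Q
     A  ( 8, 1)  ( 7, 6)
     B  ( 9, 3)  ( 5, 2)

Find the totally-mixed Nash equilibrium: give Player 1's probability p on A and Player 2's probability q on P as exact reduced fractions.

P1 indiff ⇒ q·8+(1-q)·7 = q·9+(1-q)·5 ⇒ q(-1) = (1-q)(-2) ⇒ q = 2/3
P2 indiff ⇒ p·1+(1-p)·3 = p·6+(1-p)·2 ⇒ p(-5) = (1-p)(-1) ⇒ p = 1/6

(p,q) = (1/6, 2/3)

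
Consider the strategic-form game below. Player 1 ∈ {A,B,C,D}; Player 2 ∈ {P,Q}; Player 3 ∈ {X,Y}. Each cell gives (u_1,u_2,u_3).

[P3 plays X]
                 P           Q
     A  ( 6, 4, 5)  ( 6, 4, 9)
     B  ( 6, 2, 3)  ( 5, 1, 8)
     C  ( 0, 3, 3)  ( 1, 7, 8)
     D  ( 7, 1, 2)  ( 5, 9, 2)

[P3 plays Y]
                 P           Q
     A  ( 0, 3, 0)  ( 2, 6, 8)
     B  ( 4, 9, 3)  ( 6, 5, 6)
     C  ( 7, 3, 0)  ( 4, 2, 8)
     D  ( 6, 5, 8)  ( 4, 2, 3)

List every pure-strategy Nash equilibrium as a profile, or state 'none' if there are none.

Nash profiles: (A,Q,X)

(A,P,X): not NE [P1→D gives 7>6]
(A,P,Y): not NE [P1→C gives 7>0; P2→Q gives 6>3; P3→X gives 5>0]
(A,Q,X): NE
(A,Q,Y): not NE [P1→B gives 6>2; P3→X gives 9>8]
(B,P,X): not NE [P1→D gives 7>6]
(B,P,Y): not NE [P1→C gives 7>4]
(B,Q,X): not NE [P1→A gives 6>5; P2→P gives 2>1]
(B,Q,Y): not NE [P2→P gives 9>5; P3→X gives 8>6]
(C,P,X): not NE [P1→D gives 7>0; P2→Q gives 7>3]
(C,P,Y): not NE [P3→X gives 3>0]
(C,Q,X): not NE [P1→A gives 6>1]
(C,Q,Y): not NE [P1→B gives 6>4; P2→P gives 3>2]
(D,P,X): not NE [P2→Q gives 9>1; P3→Y gives 8>2]
(D,P,Y): not NE [P1→C gives 7>6]
(D,Q,X): not NE [P1→A gives 6>5; P3→Y gives 3>2]
(D,Q,Y): not NE [P1→B gives 6>4; P2→P gives 5>2]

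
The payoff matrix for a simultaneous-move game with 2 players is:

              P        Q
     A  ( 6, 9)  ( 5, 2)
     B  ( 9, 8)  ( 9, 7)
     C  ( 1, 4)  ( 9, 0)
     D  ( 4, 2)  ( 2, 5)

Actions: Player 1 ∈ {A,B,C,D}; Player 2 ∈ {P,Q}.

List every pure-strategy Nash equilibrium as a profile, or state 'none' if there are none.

NE set: (B,P)

(A,P): not NE [P1→B gives 9>6]
(A,Q): not NE [P1→C gives 9>5; P2→P gives 9>2]
(B,P): NE
(B,Q): not NE [P2→P gives 8>7]
(C,P): not NE [P1→B gives 9>1]
(C,Q): not NE [P2→P gives 4>0]
(D,P): not NE [P1→B gives 9>4; P2→Q gives 5>2]
(D,Q): not NE [P1→C gives 9>2]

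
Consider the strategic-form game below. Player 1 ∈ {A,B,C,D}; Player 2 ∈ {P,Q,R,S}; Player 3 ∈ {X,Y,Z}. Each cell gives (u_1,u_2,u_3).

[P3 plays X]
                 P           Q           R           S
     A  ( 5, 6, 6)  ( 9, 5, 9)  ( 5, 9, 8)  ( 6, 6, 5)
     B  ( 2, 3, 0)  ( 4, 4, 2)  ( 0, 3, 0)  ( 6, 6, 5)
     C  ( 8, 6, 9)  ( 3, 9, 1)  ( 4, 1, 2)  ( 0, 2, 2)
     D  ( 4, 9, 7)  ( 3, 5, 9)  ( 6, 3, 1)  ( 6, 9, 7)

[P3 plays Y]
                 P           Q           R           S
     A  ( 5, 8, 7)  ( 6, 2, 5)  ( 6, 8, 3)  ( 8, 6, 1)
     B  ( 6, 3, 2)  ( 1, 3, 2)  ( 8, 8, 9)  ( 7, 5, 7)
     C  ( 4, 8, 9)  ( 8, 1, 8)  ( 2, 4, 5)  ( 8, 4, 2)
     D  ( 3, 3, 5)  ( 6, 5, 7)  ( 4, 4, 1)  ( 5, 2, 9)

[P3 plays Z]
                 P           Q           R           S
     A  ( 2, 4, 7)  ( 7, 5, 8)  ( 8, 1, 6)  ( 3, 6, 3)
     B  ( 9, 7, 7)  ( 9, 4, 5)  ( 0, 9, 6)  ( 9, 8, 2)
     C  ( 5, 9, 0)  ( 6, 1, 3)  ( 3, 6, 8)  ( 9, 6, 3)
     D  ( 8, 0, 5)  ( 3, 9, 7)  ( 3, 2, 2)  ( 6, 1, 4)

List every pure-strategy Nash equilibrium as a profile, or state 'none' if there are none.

NE set: (B,R,Y)

(A,P,X): not NE [P1→C gives 8>5; P2→R gives 9>6; P3→Z gives 7>6]
(A,P,Y): not NE [P1→B gives 6>5]
(A,P,Z): not NE [P1→B gives 9>2; P2→S gives 6>4]
(A,Q,X): not NE [P2→R gives 9>5]
(A,Q,Y): not NE [P1→C gives 8>6; P2→R gives 8>2; P3→X gives 9>5]
(A,Q,Z): not NE [P1→B gives 9>7; P2→S gives 6>5; P3→X gives 9>8]
(A,R,X): not NE [P1→D gives 6>5]
(A,R,Y): not NE [P1→B gives 8>6; P3→X gives 8>3]
(A,R,Z): not NE [P2→S gives 6>1; P3→X gives 8>6]
(A,S,X): not NE [P2→R gives 9>6]
(A,S,Y): not NE [P2→R gives 8>6; P3→X gives 5>1]
(A,S,Z): not NE [P1→C gives 9>3; P3→X gives 5>3]
(B,P,X): not NE [P1→C gives 8>2; P2→S gives 6>3; P3→Z gives 7>0]
(B,P,Y): not NE [P2→R gives 8>3; P3→Z gives 7>2]
(B,P,Z): not NE [P2→R gives 9>7]
(B,Q,X): not NE [P1→A gives 9>4; P2→S gives 6>4; P3→Z gives 5>2]
(B,Q,Y): not NE [P1→C gives 8>1; P2→R gives 8>3; P3→Z gives 5>2]
(B,Q,Z): not NE [P2→R gives 9>4]
(B,R,X): not NE [P1→D gives 6>0; P2→S gives 6>3; P3→Y gives 9>0]
(B,R,Y): NE
(B,R,Z): not NE [P1→A gives 8>0; P3→Y gives 9>6]
(B,S,X): not NE [P3→Y gives 7>5]
(B,S,Y): not NE [P1→C gives 8>7; P2→R gives 8>5]
(B,S,Z): not NE [P2→R gives 9>8; P3→Y gives 7>2]
(C,P,X): not NE [P2→Q gives 9>6]
(C,P,Y): not NE [P1→B gives 6>4]
(C,P,Z): not NE [P1→B gives 9>5; P3→Y gives 9>0]
(C,Q,X): not NE [P1→A gives 9>3; P3→Y gives 8>1]
(C,Q,Y): not NE [P2→P gives 8>1]
(C,Q,Z): not NE [P1→B gives 9>6; P2→P gives 9>1; P3→Y gives 8>3]
(C,R,X): not NE [P1→D gives 6>4; P2→Q gives 9>1; P3→Z gives 8>2]
(C,R,Y): not NE [P1→B gives 8>2; P2→P gives 8>4; P3→Z gives 8>5]
(C,R,Z): not NE [P1→A gives 8>3; P2→P gives 9>6]
(C,S,X): not NE [P1→D gives 6>0; P2→Q gives 9>2; P3→Z gives 3>2]
(C,S,Y): not NE [P2→P gives 8>4; P3→Z gives 3>2]
(C,S,Z): not NE [P2→P gives 9>6]
(D,P,X): not NE [P1→C gives 8>4]
(D,P,Y): not NE [P1→B gives 6>3; P2→Q gives 5>3; P3→X gives 7>5]
(D,P,Z): not NE [P1→B gives 9>8; P2→Q gives 9>0; P3→X gives 7>5]
(D,Q,X): not NE [P1→A gives 9>3; P2→S gives 9>5]
(D,Q,Y): not NE [P1→C gives 8>6; P3→X gives 9>7]
(D,Q,Z): not NE [P1→B gives 9>3; P3→X gives 9>7]
(D,R,X): not NE [P2→S gives 9>3; P3→Z gives 2>1]
(D,R,Y): not NE [P1→B gives 8>4; P2→Q gives 5>4; P3→Z gives 2>1]
(D,R,Z): not NE [P1→A gives 8>3; P2→Q gives 9>2]
(D,S,X): not NE [P3→Y gives 9>7]
(D,S,Y): not NE [P1→C gives 8>5; P2→Q gives 5>2]
(D,S,Z): not NE [P1→C gives 9>6; P2→Q gives 9>1; P3→Y gives 9>4]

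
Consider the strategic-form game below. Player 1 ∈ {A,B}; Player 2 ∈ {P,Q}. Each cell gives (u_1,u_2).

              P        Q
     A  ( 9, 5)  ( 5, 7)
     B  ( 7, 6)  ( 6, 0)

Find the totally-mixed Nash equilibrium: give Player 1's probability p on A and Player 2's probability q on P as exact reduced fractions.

p=3/4, q=1/3

P1 indiff ⇒ q·9+(1-q)·5 = q·7+(1-q)·6 ⇒ q(2) = (1-q)(1) ⇒ q = 1/3
P2 indiff ⇒ p·5+(1-p)·6 = p·7+(1-p)·0 ⇒ p(-2) = (1-p)(-6) ⇒ p = 3/4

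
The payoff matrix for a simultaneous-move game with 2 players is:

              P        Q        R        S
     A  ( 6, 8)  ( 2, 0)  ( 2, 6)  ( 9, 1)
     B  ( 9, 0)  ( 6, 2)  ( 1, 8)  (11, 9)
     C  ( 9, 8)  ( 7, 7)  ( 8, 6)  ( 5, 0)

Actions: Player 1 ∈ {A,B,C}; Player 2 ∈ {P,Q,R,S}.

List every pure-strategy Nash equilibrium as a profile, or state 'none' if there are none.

(A,P): not NE [P1→C gives 9>6]
(A,Q): not NE [P1→C gives 7>2; P2→P gives 8>0]
(A,R): not NE [P1→C gives 8>2; P2→P gives 8>6]
(A,S): not NE [P1→B gives 11>9; P2→P gives 8>1]
(B,P): not NE [P2→S gives 9>0]
(B,Q): not NE [P1→C gives 7>6; P2→S gives 9>2]
(B,R): not NE [P1→C gives 8>1; P2→S gives 9>8]
(B,S): NE
(C,P): NE
(C,Q): not NE [P2→P gives 8>7]
(C,R): not NE [P2→P gives 8>6]
(C,S): not NE [P1→B gives 11>5; P2→P gives 8>0]

NE set: (B,S), (C,P)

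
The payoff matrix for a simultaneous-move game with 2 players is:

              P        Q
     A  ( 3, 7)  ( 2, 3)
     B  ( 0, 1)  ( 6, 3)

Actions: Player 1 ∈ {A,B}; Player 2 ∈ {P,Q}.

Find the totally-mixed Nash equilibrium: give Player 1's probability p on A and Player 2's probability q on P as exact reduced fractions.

P1 indiff ⇒ q·3+(1-q)·2 = q·0+(1-q)·6 ⇒ q(3) = (1-q)(4) ⇒ q = 4/7
P2 indiff ⇒ p·7+(1-p)·1 = p·3+(1-p)·3 ⇒ p(4) = (1-p)(2) ⇒ p = 1/3

p=1/3, q=4/7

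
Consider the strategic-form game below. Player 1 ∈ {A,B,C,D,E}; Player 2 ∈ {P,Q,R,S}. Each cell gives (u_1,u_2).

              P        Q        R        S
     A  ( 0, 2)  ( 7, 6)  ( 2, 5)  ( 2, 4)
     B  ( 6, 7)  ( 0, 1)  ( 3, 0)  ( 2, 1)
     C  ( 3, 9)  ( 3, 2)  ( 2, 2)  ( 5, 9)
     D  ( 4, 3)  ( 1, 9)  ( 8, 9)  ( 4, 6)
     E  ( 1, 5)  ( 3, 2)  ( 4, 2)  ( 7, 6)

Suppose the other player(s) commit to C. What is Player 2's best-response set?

u_2(P vs C) = 9
u_2(Q vs C) = 2
u_2(R vs C) = 2
u_2(S vs C) = 9
max payoff 9 at {P,S}

P2 best: {P,S}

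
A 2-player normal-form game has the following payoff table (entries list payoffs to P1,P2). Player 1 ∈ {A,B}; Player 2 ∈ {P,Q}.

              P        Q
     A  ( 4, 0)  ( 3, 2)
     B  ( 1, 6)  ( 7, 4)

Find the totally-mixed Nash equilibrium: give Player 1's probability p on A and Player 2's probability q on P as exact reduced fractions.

P1 mixes 1/2 on A; P2 mixes 4/7 on P

P1 indiff ⇒ q·4+(1-q)·3 = q·1+(1-q)·7 ⇒ q(3) = (1-q)(4) ⇒ q = 4/7
P2 indiff ⇒ p·0+(1-p)·6 = p·2+(1-p)·4 ⇒ p(-2) = (1-p)(-2) ⇒ p = 1/2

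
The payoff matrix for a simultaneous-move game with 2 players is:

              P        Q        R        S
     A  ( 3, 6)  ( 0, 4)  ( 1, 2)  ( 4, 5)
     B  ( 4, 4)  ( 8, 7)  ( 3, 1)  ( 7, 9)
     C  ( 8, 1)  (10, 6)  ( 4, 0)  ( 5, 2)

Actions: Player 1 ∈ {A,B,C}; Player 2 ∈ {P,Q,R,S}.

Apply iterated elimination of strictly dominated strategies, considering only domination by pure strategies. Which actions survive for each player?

P1 drop A (B beats it: P:4>3 Q:8>0 R:3>1 S:7>4)
P2 drop P (Q beats it: B:7>4 C:6>1)
P2 drop R (Q beats it: B:7>1 C:6>0)
P1→{B,C} P2→{Q,S}

Survivors P1:{B,C} P2:{Q,S}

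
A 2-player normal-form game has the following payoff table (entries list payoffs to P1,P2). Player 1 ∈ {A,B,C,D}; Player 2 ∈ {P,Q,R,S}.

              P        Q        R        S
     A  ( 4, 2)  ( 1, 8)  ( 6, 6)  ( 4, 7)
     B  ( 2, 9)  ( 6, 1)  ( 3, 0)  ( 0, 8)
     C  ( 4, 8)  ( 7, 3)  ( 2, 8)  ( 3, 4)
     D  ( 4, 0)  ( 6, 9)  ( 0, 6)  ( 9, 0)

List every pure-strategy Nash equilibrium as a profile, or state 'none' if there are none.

(A,P): not NE [P2→Q gives 8>2]
(A,Q): not NE [P1→C gives 7>1]
(A,R): not NE [P2→Q gives 8>6]
(A,S): not NE [P1→D gives 9>4; P2→Q gives 8>7]
(B,P): not NE [P1→D gives 4>2]
(B,Q): not NE [P1→C gives 7>6; P2→P gives 9>1]
(B,R): not NE [P1→A gives 6>3; P2→P gives 9>0]
(B,S): not NE [P1→D gives 9>0; P2→P gives 9>8]
(C,P): NE
(C,Q): not NE [P2→R gives 8>3]
(C,R): not NE [P1→A gives 6>2]
(C,S): not NE [P1→D gives 9>3; P2→R gives 8>4]
(D,P): not NE [P2→Q gives 9>0]
(D,Q): not NE [P1→C gives 7>6]
(D,R): not NE [P1→A gives 6>0; P2→Q gives 9>6]
(D,S): not NE [P2→Q gives 9>0]

PSNE = {(C,P)}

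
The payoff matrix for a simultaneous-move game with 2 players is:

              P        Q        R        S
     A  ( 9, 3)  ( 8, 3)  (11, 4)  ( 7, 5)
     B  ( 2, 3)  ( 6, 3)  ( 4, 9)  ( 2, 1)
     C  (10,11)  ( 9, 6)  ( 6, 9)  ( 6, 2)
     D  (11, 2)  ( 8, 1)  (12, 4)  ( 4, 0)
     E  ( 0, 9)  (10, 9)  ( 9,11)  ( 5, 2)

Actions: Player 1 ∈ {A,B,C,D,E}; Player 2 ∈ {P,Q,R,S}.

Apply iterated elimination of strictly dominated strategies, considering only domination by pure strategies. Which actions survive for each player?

P1 drop B (A beats it: P:9>2 Q:8>6 R:11>4 S:7>2)
P2 drop Q (R beats it: A:4>3 C:9>6 D:4>1 E:11>9)
P1 drop E (A beats it: P:9>0 R:11>9 S:7>5)
P1→{A,C,D} P2→{P,R,S}

IESDS → P1:{A,C,D} P2:{P,R,S}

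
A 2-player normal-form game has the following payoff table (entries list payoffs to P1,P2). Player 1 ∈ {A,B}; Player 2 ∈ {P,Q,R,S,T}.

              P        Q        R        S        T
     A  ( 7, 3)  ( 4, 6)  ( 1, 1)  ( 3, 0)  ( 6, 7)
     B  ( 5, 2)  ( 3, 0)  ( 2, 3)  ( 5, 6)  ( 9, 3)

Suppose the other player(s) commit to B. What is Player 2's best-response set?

u_2(P vs B) = 2
u_2(Q vs B) = 0
u_2(R vs B) = 3
u_2(S vs B) = 6
u_2(T vs B) = 3
max payoff 6 at {S}

BR_2 = {S}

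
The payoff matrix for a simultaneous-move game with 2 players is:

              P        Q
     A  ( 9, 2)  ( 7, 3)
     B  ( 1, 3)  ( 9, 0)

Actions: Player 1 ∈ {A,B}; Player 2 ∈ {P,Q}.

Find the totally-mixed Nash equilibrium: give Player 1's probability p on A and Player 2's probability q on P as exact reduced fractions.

P1 indiff ⇒ q·9+(1-q)·7 = q·1+(1-q)·9 ⇒ q(8) = (1-q)(2) ⇒ q = 1/5
P2 indiff ⇒ p·2+(1-p)·3 = p·3+(1-p)·0 ⇒ p(-1) = (1-p)(-3) ⇒ p = 3/4

(p,q) = (3/4, 1/5)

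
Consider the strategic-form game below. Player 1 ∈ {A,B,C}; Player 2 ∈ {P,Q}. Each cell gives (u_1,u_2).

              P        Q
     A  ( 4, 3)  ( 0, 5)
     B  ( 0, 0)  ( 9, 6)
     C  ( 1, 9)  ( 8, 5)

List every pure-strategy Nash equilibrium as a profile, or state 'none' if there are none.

NE set: (B,Q)

(A,P): not NE [P2→Q gives 5>3]
(A,Q): not NE [P1→B gives 9>0]
(B,P): not NE [P1→A gives 4>0; P2→Q gives 6>0]
(B,Q): NE
(C,P): not NE [P1→A gives 4>1]
(C,Q): not NE [P1→B gives 9>8; P2→P gives 9>5]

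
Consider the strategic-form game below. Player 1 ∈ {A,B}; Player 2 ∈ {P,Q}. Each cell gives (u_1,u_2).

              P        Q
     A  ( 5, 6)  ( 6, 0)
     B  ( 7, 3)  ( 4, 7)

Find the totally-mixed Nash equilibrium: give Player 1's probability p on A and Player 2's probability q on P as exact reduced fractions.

P1 indiff ⇒ q·5+(1-q)·6 = q·7+(1-q)·4 ⇒ q(-2) = (1-q)(-2) ⇒ q = 1/2
P2 indiff ⇒ p·6+(1-p)·3 = p·0+(1-p)·7 ⇒ p(6) = (1-p)(4) ⇒ p = 2/5

p=2/5, q=1/2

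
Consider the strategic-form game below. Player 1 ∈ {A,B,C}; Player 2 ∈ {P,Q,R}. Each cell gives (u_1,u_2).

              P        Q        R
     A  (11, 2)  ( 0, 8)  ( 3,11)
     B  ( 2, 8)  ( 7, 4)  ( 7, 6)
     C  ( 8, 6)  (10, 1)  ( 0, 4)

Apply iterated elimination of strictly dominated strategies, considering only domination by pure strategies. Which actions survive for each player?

IESDS → P1:{A,B} P2:{P,R}

P2 drop Q (R beats it: A:11>8 B:6>4 C:4>1)
P1 drop C (A beats it: P:11>8 R:3>0)
P1→{A,B} P2→{P,R}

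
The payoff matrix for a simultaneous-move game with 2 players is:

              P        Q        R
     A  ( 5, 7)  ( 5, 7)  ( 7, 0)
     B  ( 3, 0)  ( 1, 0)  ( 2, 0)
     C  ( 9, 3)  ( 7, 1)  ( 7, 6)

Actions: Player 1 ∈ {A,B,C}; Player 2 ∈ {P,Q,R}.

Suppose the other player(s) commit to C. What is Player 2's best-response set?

P2 best: {R}

u_2(P vs C) = 3
u_2(Q vs C) = 1
u_2(R vs C) = 6
max payoff 6 at {R}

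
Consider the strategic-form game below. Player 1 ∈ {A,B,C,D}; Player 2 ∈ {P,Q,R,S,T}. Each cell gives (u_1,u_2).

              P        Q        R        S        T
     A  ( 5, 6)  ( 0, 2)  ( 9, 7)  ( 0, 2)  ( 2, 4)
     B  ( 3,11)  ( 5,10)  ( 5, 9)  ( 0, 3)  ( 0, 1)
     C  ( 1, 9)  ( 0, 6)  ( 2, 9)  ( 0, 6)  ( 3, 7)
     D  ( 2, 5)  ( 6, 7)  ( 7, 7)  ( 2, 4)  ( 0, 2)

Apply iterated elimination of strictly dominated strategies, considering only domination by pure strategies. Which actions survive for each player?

P2 drop S (P beats it: A:6>2 B:11>3 C:9>6 D:5>4)
P2 drop T (P beats it: A:6>4 B:11>1 C:9>7 D:5>2)
P1 drop C (B beats it: P:3>1 Q:5>0 R:5>2)
P1→{A,B,D} P2→{P,Q,R}

IESDS → P1:{A,B,D} P2:{P,Q,R}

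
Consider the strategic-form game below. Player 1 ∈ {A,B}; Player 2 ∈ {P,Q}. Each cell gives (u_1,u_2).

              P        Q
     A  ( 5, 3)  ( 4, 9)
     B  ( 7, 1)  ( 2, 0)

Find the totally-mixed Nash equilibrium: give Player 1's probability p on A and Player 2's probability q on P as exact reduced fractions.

P1 indiff ⇒ q·5+(1-q)·4 = q·7+(1-q)·2 ⇒ q(-2) = (1-q)(-2) ⇒ q = 1/2
P2 indiff ⇒ p·3+(1-p)·1 = p·9+(1-p)·0 ⇒ p(-6) = (1-p)(-1) ⇒ p = 1/7

(p,q) = (1/7, 1/2)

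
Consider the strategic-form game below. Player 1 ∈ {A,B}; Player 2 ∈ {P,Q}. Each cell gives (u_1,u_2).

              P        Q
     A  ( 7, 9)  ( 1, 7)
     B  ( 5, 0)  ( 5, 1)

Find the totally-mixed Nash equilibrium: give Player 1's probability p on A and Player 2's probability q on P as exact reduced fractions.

p=1/3, q=2/3

P1 indiff ⇒ q·7+(1-q)·1 = q·5+(1-q)·5 ⇒ q(2) = (1-q)(4) ⇒ q = 2/3
P2 indiff ⇒ p·9+(1-p)·0 = p·7+(1-p)·1 ⇒ p(2) = (1-p)(1) ⇒ p = 1/3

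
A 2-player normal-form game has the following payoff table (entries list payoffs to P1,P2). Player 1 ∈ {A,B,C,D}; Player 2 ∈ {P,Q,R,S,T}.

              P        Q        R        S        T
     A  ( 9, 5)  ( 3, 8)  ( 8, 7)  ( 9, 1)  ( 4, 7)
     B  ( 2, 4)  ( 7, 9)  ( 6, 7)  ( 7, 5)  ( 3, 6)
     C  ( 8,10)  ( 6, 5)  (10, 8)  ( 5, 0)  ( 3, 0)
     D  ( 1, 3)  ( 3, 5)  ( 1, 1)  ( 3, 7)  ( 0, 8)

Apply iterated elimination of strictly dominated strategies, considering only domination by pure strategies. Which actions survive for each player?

Survivors P1:{A,B,C} P2:{P,Q,R}

P1 drop D (B beats it: P:2>1 Q:7>3 R:6>1 S:7>3 T:3>0)
P2 drop S (Q beats it: A:8>1 B:9>5 C:5>0)
P2 drop T (Q beats it: A:8>7 B:9>6 C:5>0)
P1→{A,B,C} P2→{P,Q,R}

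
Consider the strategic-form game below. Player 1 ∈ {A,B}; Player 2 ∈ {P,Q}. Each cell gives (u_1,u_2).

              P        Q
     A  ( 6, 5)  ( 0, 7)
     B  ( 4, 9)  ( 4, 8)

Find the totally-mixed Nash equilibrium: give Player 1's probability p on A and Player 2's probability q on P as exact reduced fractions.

P1 indiff ⇒ q·6+(1-q)·0 = q·4+(1-q)·4 ⇒ q(2) = (1-q)(4) ⇒ q = 2/3
P2 indiff ⇒ p·5+(1-p)·9 = p·7+(1-p)·8 ⇒ p(-2) = (1-p)(-1) ⇒ p = 1/3

(p,q) = (1/3, 2/3)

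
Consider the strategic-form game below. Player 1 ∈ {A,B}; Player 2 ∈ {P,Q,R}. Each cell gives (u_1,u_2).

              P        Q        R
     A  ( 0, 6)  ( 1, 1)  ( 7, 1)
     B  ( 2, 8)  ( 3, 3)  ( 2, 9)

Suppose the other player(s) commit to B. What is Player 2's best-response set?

argmax u_2 = {R}

u_2(P vs B) = 8
u_2(Q vs B) = 3
u_2(R vs B) = 9
max payoff 9 at {R}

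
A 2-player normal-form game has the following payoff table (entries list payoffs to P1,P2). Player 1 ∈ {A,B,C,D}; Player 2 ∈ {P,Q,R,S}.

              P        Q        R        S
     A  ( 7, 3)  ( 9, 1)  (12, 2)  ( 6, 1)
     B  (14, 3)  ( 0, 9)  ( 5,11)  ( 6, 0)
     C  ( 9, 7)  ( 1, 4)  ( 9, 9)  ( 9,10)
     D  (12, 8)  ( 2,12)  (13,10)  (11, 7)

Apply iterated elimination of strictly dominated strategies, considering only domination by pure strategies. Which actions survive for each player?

P1 drop C (D beats it: P:12>9 Q:2>1 R:13>9 S:11>9)
P2 drop S (P beats it: A:3>1 B:3>0 D:8>7)
P1→{A,B,D} P2→{P,Q,R}

IESDS → P1:{A,B,D} P2:{P,Q,R}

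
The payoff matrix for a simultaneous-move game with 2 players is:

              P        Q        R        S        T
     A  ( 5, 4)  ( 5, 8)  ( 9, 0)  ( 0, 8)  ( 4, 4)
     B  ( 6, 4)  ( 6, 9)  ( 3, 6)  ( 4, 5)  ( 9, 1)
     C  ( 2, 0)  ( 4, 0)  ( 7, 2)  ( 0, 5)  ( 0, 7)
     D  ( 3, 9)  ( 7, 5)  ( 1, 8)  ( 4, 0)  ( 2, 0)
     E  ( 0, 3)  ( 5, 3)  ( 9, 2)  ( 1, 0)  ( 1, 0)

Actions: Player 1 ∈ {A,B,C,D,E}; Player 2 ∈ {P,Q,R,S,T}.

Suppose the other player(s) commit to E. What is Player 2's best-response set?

P2 best: {P,Q}

u_2(P vs E) = 3
u_2(Q vs E) = 3
u_2(R vs E) = 2
u_2(S vs E) = 0
u_2(T vs E) = 0
max payoff 3 at {P,Q}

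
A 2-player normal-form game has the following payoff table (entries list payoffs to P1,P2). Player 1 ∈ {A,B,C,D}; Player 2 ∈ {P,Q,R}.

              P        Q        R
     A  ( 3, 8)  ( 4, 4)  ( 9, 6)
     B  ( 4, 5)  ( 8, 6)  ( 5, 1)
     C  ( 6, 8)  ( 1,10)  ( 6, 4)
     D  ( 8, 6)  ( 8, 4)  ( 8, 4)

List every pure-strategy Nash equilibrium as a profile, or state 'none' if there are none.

Nash profiles: (B,Q), (D,P)

(A,P): not NE [P1→D gives 8>3]
(A,Q): not NE [P1→D gives 8>4; P2→P gives 8>4]
(A,R): not NE [P2→P gives 8>6]
(B,P): not NE [P1→D gives 8>4; P2→Q gives 6>5]
(B,Q): NE
(B,R): not NE [P1→A gives 9>5; P2→Q gives 6>1]
(C,P): not NE [P1→D gives 8>6; P2→Q gives 10>8]
(C,Q): not NE [P1→D gives 8>1]
(C,R): not NE [P1→A gives 9>6; P2→Q gives 10>4]
(D,P): NE
(D,Q): not NE [P2→P gives 6>4]
(D,R): not NE [P1→A gives 9>8; P2→P gives 6>4]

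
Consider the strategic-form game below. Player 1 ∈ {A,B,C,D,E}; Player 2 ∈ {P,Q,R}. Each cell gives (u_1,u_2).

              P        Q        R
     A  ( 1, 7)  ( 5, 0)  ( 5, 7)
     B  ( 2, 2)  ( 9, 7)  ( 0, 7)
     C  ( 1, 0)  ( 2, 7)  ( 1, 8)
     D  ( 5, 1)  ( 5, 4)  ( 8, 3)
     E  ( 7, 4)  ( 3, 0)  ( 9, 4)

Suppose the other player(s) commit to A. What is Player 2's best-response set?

P2 best: {P,R}

u_2(P vs A) = 7
u_2(Q vs A) = 0
u_2(R vs A) = 7
max payoff 7 at {P,R}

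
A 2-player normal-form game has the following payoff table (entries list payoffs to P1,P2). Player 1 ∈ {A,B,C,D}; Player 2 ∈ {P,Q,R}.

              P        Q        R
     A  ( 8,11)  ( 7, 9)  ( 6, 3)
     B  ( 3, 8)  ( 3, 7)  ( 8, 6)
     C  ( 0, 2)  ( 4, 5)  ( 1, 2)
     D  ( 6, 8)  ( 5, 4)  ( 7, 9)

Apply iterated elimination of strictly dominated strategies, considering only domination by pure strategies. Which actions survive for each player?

Survivors P1:{A,B,D} P2:{P,R}

P1 drop C (A beats it: P:8>0 Q:7>4 R:6>1)
P2 drop Q (P beats it: A:11>9 B:8>7 D:8>4)
P1→{A,B,D} P2→{P,R}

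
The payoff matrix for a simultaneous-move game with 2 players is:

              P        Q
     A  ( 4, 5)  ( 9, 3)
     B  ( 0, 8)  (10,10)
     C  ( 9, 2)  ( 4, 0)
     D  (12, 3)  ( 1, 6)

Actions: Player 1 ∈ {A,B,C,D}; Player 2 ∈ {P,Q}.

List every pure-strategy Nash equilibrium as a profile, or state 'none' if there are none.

(A,P): not NE [P1→D gives 12>4]
(A,Q): not NE [P1→B gives 10>9; P2→P gives 5>3]
(B,P): not NE [P1→D gives 12>0; P2→Q gives 10>8]
(B,Q): NE
(C,P): not NE [P1→D gives 12>9]
(C,Q): not NE [P1→B gives 10>4; P2→P gives 2>0]
(D,P): not NE [P2→Q gives 6>3]
(D,Q): not NE [P1→B gives 10>1]

Nash profiles: (B,Q)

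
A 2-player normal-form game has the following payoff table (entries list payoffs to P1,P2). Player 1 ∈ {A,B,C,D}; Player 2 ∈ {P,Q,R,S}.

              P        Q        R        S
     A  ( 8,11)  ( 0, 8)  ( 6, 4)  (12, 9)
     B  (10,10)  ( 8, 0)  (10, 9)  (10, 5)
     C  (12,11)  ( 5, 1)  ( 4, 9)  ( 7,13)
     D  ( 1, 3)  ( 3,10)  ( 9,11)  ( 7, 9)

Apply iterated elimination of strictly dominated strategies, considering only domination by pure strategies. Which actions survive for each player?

P1 drop D (B beats it: P:10>1 Q:8>3 R:10>9 S:10>7)
P2 drop Q (P beats it: A:11>8 B:10>0 C:11>1)
P2 drop R (P beats it: A:11>4 B:10>9 C:11>9)
P1→{A,B,C} P2→{P,S}

Remaining: P1:{A,B,C} P2:{P,S}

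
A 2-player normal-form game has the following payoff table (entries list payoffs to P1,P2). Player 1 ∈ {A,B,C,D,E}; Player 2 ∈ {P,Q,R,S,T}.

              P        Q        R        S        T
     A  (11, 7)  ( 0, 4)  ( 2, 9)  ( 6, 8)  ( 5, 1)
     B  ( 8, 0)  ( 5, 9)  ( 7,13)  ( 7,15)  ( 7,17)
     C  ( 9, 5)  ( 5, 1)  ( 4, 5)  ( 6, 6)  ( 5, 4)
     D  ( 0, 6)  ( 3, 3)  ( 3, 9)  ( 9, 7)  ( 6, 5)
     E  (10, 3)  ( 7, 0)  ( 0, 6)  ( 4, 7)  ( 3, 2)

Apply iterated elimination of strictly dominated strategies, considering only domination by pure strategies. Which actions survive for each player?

Remaining: P1:{B,D} P2:{R,S,T}

P2 drop P (S beats it: A:8>7 B:15>0 C:6>5 D:7>6 E:7>3)
P1 drop A (B beats it: Q:5>0 R:7>2 S:7>6 T:7>5)
P2 drop Q (R beats it: B:13>9 C:5>1 D:9>3 E:6>0)
P1 drop C (B beats it: R:7>4 S:7>6 T:7>5)
P1 drop E (B beats it: R:7>0 S:7>4 T:7>3)
P1→{B,D} P2→{R,S,T}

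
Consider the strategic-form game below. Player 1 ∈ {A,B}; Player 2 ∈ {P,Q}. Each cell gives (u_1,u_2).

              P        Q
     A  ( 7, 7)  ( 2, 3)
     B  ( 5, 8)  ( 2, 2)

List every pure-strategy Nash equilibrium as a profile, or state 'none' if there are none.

(A,P): NE
(A,Q): not NE [P2→P gives 7>3]
(B,P): not NE [P1→A gives 7>5]
(B,Q): not NE [P2→P gives 8>2]

NE set: (A,P)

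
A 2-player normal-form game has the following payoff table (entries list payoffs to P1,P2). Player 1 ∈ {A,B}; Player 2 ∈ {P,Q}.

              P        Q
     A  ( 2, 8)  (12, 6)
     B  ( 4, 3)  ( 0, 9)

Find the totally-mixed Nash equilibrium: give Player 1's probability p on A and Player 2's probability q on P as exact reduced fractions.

P1 indiff ⇒ q·2+(1-q)·12 = q·4+(1-q)·0 ⇒ q(-2) = (1-q)(-12) ⇒ q = 6/7
P2 indiff ⇒ p·8+(1-p)·3 = p·6+(1-p)·9 ⇒ p(2) = (1-p)(6) ⇒ p = 3/4

(p,q) = (3/4, 6/7)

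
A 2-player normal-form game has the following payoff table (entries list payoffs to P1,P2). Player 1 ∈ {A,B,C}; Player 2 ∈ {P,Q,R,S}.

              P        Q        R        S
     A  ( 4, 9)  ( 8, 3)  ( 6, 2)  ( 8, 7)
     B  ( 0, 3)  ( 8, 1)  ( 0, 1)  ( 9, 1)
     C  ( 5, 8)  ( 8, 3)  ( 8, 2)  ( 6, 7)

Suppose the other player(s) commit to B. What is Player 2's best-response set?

u_2(P vs B) = 3
u_2(Q vs B) = 1
u_2(R vs B) = 1
u_2(S vs B) = 1
max payoff 3 at {P}

BR_2 = {P}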